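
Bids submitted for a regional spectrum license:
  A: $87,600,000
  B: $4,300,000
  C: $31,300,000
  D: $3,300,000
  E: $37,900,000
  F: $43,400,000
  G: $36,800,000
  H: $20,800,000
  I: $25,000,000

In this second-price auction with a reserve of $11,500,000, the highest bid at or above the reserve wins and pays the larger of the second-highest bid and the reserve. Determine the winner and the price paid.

A pays $43,400,000

Sorting bids: 87,600,000 (A) > 43,400,000 (F) > 37,900,000 (E) > 36,800,000 (G) > 31,300,000 (C) > 25,000,000 (I) > …
A has the top bid at or above the reserve ($87,600,000).
Second-highest bid $43,400,000 exceeds the reserve $11,500,000 → payment $43,400,000.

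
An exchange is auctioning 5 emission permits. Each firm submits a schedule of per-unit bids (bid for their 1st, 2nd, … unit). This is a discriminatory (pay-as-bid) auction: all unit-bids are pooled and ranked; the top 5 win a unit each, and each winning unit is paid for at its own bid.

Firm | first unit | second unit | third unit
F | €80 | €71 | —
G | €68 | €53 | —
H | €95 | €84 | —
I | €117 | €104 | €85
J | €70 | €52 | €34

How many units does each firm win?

H 2, I 3

Merging the schedules and taking the best 5: 117 (I-1), 104 (I-2), 95 (H-1), 85 (I-3), 84 (H-2)
Next rejected bid: €80 (not a price — pay-as-bid).
Allocation: H 2, I 3.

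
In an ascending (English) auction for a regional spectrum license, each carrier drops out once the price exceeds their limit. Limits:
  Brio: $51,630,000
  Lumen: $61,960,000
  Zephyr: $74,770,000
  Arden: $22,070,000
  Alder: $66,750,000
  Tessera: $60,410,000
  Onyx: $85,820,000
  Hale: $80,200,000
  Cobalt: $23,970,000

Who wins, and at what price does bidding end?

Onyx wins at $80,200,000

Sorting limits: 85,820,000 (Onyx) > 80,200,000 (Hale) > 74,770,000 (Zephyr) > 66,750,000 (Alder) > 61,960,000 (Lumen) > 60,410,000 (Tessera) > …
Once the price passes $80,200,000, only Onyx is left; the hammer falls at Hale's limit of $80,200,000.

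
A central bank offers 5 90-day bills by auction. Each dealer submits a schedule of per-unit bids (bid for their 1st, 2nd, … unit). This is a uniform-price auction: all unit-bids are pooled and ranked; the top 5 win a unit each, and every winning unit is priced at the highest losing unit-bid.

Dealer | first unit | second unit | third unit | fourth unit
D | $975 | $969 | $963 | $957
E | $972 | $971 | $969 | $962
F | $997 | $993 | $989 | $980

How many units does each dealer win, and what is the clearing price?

D 1, F 4; clearing price $972

Pooled unit-bids ranked (top 5): 997 (F-1), 993 (F-2), 989 (F-3), 980 (F-4), 975 (D-1)
The (k+1)-th unit-bid is $972.
Allocation: D 1, F 4.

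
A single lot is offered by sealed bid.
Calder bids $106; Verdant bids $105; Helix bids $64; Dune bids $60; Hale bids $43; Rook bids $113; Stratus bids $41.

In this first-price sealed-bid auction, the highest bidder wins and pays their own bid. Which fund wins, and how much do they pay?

Sorting bids: 113 (Rook) > 106 (Calder) > 105 (Verdant) > 64 (Helix) > 60 (Dune) > 43 (Hale) > …
Rook is highest → pays own bid, $113.

Rook pays $113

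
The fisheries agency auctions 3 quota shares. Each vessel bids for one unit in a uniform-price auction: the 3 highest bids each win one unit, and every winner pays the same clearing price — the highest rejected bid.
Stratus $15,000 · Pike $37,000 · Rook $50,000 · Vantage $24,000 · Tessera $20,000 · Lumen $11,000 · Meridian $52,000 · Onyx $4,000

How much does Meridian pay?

Meridian pays $24,000

Sorting: 52,000 (Meridian), 50,000 (Rook), 37,000 (Pike), 24,000 (Vantage), 20,000 (Tessera), …
Winners (3 units): Meridian, Rook, Pike.
Highest unsuccessful bid: $24,000 → clearing price.
Meridian wins → pays $24,000.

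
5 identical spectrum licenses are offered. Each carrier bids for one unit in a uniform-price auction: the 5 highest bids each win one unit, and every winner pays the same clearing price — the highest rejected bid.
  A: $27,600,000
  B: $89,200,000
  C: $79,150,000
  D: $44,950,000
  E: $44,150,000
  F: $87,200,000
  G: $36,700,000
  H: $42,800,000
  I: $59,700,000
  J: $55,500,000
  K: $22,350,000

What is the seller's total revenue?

Ordering the bids: 89,200,000 (B), 87,200,000 (F), 79,150,000 (C), 59,700,000 (I), 55,500,000 (J), 44,950,000 (D), 44,150,000 (E), …
Winners (5 units): B, F, C, I, J.
Clearing price = highest rejected bid = $44,950,000.
Total revenue = 5 × $44,950,000 = $224,750,000.

Total revenue: $224,750,000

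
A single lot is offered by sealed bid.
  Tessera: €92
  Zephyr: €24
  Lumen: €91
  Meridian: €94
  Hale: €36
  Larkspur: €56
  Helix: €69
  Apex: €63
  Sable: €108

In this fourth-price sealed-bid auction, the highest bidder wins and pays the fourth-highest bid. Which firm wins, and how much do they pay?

Sable pays €91

Bids ranked: 108 (Sable) > 94 (Meridian) > 92 (Tessera) > 91 (Lumen) > 69 (Helix) > 63 (Apex) > …
Sable wins; payment is bid #4 in the ranking = €91.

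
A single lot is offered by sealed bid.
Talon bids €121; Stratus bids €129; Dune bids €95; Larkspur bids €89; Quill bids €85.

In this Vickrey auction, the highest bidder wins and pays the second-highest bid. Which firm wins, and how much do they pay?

Rule: the highest bidder wins and pays the second-highest bid.
Sorting bids: 129 (Stratus) > 121 (Talon) > 95 (Dune) > 89 (Larkspur) > 85 (Quill)
Stratus is highest; pays the second-highest bid, €121.

Stratus pays €121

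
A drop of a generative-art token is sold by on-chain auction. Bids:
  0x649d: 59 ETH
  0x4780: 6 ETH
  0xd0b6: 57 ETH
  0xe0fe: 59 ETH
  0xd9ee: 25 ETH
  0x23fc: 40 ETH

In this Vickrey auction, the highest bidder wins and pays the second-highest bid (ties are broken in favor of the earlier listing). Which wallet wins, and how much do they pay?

0x649d pays 59 ETH

Bids ranked: 59 (0x649d) > 59 (0xe0fe) > 57 (0xd0b6) > 40 (0x23fc) > 25 (0xd9ee) > 6 (0x4780)
Tie at 59 ETH → 0x649d wins by tie-break.
Second-price: 0x649d pays 0xe0fe's bid of 59 ETH.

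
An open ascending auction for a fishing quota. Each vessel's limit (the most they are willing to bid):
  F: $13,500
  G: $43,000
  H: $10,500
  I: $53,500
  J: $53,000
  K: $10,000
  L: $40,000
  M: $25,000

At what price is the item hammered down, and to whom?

I wins at $53,000

Rule: the price rises until one bidder remains; the winner pays the price at which the last rival dropped out.
Sorting limits: 53,500 (I) > 53,000 (J) > 43,000 (G) > 40,000 (L) > 25,000 (M) > 13,500 (F) > …
J is the last rival to drop out, at $53,000; I remains and wins at that price.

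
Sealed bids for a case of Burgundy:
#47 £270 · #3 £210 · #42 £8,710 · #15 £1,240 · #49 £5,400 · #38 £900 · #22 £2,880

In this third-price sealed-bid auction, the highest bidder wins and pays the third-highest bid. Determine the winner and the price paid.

Sorting bids: 8,710 (#42) > 5,400 (#49) > 2,880 (#22) > 1,240 (#15) > 900 (#38) > 270 (#47) > …
#42 is highest; pays the third-highest bid, £2,880.

#42 pays £2,880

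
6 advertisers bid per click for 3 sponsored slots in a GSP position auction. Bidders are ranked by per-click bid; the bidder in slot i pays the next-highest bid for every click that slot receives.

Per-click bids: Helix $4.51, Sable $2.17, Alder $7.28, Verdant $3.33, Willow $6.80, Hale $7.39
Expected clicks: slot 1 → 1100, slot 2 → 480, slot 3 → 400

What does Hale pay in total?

Hale pays $8008.00

Sorting advertisers: $7.39 (Hale) > $7.28 (Alder) > $6.80 (Willow) > $4.51 (Helix) > …
Hale holds slot 1 → pays next bid $7.28 × 1100 clicks = $8008.00.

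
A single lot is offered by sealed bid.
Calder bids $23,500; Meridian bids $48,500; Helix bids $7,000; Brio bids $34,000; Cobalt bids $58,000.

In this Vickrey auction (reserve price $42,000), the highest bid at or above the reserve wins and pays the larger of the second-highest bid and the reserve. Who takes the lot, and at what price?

Cobalt pays $48,500

Bids in order: 58,000 (Cobalt) > 48,500 (Meridian) > 34,000 (Brio) > 23,500 (Calder) > 7,000 (Helix)
Highest eligible bid: Cobalt at $58,000.
Second-highest bid $48,500 exceeds the reserve $42,000 → payment $48,500.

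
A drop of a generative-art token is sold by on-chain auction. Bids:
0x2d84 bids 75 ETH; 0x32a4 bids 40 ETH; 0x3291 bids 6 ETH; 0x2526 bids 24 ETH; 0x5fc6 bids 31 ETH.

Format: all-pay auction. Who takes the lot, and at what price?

0x2d84 pays 75 ETH

Sorting bids: 75 (0x2d84) > 40 (0x32a4) > 31 (0x5fc6) > 24 (0x2526) > 6 (0x3291)
0x2d84 wins with the top bid; all bids are sunk regardless.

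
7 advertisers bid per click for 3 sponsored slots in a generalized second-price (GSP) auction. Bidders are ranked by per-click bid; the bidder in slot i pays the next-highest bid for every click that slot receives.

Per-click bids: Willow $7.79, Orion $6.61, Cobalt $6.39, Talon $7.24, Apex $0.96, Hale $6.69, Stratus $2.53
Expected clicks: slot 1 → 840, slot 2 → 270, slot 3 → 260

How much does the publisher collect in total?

Total revenue: $9606.50

Sorting advertisers: $7.79 (Willow) > $7.24 (Talon) > $6.69 (Hale) > $6.61 (Orion) > …
Slot 1: Willow pays $7.24 × 840 = $6081.60
Slot 2: Talon pays $6.69 × 270 = $1806.30
Slot 3: Hale pays $6.61 × 260 = $1718.60
Total = $9606.50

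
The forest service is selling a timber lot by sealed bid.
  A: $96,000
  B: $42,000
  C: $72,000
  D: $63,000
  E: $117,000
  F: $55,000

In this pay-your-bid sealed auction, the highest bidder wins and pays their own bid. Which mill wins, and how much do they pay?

E pays $117,000

Bids ranked: 117,000 (E) > 96,000 (A) > 72,000 (C) > 63,000 (D) > 55,000 (F) > 42,000 (B)
E has the highest bid and pays exactly that: $117,000.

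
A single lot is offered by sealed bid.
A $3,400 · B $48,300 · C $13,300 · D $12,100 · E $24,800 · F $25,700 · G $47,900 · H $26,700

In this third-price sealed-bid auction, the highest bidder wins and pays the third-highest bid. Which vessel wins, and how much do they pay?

Bids in order: 48,300 (B) > 47,900 (G) > 26,700 (H) > 25,700 (F) > 24,800 (E) > 13,300 (C) > …
B wins; payment is bid #3 in the ranking = $26,700.

B pays $26,700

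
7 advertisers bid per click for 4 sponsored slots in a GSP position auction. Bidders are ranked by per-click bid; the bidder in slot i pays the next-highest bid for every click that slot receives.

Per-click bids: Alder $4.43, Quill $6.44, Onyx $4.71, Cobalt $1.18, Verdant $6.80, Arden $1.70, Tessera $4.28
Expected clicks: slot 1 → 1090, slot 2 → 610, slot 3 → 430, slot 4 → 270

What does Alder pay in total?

Per-click bids in order: $6.80 (Verdant) > $6.44 (Quill) > $4.71 (Onyx) > $4.43 (Alder) > $4.28 (Tessera) > …
Alder holds slot 4 → pays next bid $4.28 × 270 clicks = $1155.60.

Alder pays $1155.60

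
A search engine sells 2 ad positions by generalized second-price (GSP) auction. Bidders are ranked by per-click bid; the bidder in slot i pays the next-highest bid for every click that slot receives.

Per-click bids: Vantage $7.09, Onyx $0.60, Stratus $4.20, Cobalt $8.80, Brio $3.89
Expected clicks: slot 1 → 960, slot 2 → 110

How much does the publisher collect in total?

Sorting advertisers: $8.80 (Cobalt) > $7.09 (Vantage) > $4.20 (Stratus) > …
Slot 1: Cobalt pays $7.09 × 960 = $6806.40
Slot 2: Vantage pays $4.20 × 110 = $462.00
Total = $7268.40

Total revenue: $7268.40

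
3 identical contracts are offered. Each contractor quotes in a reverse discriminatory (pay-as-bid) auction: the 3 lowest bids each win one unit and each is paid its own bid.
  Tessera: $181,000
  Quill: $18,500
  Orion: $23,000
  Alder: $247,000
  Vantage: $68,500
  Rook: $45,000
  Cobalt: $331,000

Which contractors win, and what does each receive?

Bids ranked low→high: 18,500 (Quill), 23,000 (Orion), 45,000 (Rook), 68,500 (Vantage), 181,000 (Tessera), …
Winners (3 units): Quill, Orion, Rook.
Each winner is paid its own bid: Quill $18,500, Orion $23,000, Rook $45,000.

Quill $18,500, Orion $23,000, Rook $45,000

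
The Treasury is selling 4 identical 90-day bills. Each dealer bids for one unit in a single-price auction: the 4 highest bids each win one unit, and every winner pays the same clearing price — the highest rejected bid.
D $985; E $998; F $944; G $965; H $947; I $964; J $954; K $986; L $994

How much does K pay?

K pays $965

Sorting: 998 (E), 994 (L), 986 (K), 985 (D), 965 (G), 964 (I), …
Top 4: E, L, K, D.
First losing bid is G's $965, which sets the uniform price.
K wins → pays $965.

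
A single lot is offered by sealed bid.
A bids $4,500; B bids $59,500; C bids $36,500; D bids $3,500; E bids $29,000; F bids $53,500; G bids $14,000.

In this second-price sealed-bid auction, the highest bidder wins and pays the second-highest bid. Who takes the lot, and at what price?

B pays $53,500

Bids ranked: 59,500 (B) > 53,500 (F) > 36,500 (C) > 29,000 (E) > 14,000 (G) > 4,500 (A) > …
B is highest; pays the second-highest bid, $53,500.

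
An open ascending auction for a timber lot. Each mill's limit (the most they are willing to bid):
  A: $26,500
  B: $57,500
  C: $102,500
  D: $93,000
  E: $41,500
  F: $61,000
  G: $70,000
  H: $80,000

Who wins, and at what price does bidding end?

C wins at $93,000

Open ascending-bid auction: the price rises until one bidder remains; the winner pays the price at which the last rival dropped out.
Sorting limits: 102,500 (C) > 93,000 (D) > 80,000 (H) > 70,000 (G) > 61,000 (F) > 57,500 (B) > …
D is the last rival to drop out, at $93,000; C remains and wins at that price.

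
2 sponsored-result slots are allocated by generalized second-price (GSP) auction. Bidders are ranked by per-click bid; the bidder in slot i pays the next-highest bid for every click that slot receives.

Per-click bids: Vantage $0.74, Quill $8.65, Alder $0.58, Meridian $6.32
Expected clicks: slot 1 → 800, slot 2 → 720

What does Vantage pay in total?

Vantage pays $0.00

Sorting advertisers: $8.65 (Quill) > $6.32 (Meridian) > $0.74 (Vantage) > …
Vantage ranks below slot 2 → no slot, pays nothing.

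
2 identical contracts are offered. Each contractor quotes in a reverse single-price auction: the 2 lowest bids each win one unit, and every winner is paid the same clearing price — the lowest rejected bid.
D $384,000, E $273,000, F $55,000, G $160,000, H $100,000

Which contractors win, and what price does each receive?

F, H; each is paid $160,000

Ordering the bids: 55,000 (F), 100,000 (H), 160,000 (G), 273,000 (E), …
Lowest 2: F, H.
Lowest unsuccessful bid: $160,000 → clearing price.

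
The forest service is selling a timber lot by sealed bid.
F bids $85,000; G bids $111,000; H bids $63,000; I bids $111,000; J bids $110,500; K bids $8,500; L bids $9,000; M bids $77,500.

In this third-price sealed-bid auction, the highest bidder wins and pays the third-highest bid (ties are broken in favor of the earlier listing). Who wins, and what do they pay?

Sorting bids: 111,000 (G) > 111,000 (I) > 110,500 (J) > 85,000 (F) > 77,500 (M) > 63,000 (H) > …
G and I tie at $111,000; tie-break gives it to G.
G wins; payment is bid #3 in the ranking = $110,500.

G pays $110,500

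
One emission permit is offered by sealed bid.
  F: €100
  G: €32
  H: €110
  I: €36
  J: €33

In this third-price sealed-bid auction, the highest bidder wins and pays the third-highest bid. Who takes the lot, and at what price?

H pays €36

Bids ranked: 110 (H) > 100 (F) > 36 (I) > 33 (J) > 32 (G)
H wins; payment is bid #3 in the ranking = €36.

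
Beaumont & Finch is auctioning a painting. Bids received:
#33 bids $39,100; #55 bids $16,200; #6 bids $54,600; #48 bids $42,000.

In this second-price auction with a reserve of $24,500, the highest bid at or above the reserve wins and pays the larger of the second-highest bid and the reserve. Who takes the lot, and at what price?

Sorting bids: 54,600 (#6) > 42,000 (#48) > 39,100 (#33) > 16,200 (#55)
Highest eligible bid: #6 at $54,600.
max(second-highest $42,000, reserve $24,500) = $42,000; the reserve does not bind.

#6 pays $42,000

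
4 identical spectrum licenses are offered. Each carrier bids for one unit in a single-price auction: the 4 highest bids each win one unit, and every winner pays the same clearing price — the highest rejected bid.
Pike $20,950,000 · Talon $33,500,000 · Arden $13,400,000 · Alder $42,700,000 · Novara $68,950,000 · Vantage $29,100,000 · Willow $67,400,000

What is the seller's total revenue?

Sorting: 68,950,000 (Novara), 67,400,000 (Willow), 42,700,000 (Alder), 33,500,000 (Talon), 29,100,000 (Vantage), 20,950,000 (Pike), …
Winners (4 units): Novara, Willow, Alder, Talon.
First losing bid is Vantage's $29,100,000, which sets the uniform price.
Total revenue = 4 × $29,100,000 = $116,400,000.

Total revenue: $116,400,000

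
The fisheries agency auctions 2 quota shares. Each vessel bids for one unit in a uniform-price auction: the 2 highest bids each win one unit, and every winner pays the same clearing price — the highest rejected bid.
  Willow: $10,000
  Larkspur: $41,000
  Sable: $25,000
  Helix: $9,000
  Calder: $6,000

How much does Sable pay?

Sable pays $10,000

Bids ranked high→low: 41,000 (Larkspur), 25,000 (Sable), 10,000 (Willow), 9,000 (Helix), …
Winners (2 units): Larkspur, Sable.
First losing bid is Willow's $10,000, which sets the uniform price.
Sable wins → pays $10,000.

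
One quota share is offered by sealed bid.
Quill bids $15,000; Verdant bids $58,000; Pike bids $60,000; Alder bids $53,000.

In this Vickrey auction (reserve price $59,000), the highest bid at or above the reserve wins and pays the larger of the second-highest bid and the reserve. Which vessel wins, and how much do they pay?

Pike pays $59,000

Vickrey auction (reserve price $59,000): the highest bid at or above the reserve wins and pays the larger of the second-highest bid and the reserve.
Bids ranked: 60,000 (Pike) > 58,000 (Verdant) > 53,000 (Alder) > 15,000 (Quill)
Pike has the top bid at or above the reserve ($60,000).
max(second-highest $58,000, reserve $59,000) = $59,000.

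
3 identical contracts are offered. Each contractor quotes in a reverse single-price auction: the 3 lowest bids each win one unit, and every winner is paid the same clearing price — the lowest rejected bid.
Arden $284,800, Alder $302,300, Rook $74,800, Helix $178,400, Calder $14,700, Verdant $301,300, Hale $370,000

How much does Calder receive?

Sorting: 14,700 (Calder), 74,800 (Rook), 178,400 (Helix), 284,800 (Arden), 301,300 (Verdant), …
Lowest 3: Calder, Rook, Helix.
Clearing price = lowest rejected bid = $284,800.
Calder wins → is paid $284,800.

Calder is paid $284,800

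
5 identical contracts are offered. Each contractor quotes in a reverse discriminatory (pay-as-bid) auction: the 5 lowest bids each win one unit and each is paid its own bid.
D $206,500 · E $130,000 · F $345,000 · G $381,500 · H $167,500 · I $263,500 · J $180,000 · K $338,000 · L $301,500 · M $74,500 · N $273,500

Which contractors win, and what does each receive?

M $74,500, E $130,000, H $167,500, J $180,000, D $206,500

Ordering the bids: 74,500 (M), 130,000 (E), 167,500 (H), 180,000 (J), 206,500 (D), 263,500 (I), 273,500 (N), …
Lowest 5: M, E, H, J, D.
Each winner is paid its own bid: M $74,500, E $130,000, H $167,500, J $180,000, D $206,500.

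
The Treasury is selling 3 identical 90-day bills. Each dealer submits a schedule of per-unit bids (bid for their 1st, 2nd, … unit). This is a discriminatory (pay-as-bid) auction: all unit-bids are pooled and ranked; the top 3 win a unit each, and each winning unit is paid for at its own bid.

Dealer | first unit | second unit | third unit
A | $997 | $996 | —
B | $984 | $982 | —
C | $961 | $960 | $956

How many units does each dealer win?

Pooled unit-bids ranked (top 3): 997 (A-1), 996 (A-2), 984 (B-1)
Next rejected bid: $982 (not a price — pay-as-bid).
Allocation: A 2, B 1.

A 2, B 1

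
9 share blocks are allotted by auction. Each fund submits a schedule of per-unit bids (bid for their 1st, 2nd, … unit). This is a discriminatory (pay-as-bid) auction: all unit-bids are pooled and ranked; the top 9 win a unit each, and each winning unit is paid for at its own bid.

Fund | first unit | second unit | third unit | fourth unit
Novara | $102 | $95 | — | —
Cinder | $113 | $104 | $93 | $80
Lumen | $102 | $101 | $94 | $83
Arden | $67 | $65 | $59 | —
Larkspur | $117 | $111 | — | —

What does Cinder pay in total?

Cinder pays $217

Merging the schedules and taking the best 9: 117 (Larkspur-1), 113 (Cinder-1), 111 (Larkspur-2), 104 (Cinder-2), 102 (Novara-1), 102 (Lumen-1), 101 (Lumen-2), 95 (Novara-2), 94 (Lumen-3)
Next rejected bid: $93 (not a price — pay-as-bid).
Cinder's winning unit-bids: 113 + 104 = $217.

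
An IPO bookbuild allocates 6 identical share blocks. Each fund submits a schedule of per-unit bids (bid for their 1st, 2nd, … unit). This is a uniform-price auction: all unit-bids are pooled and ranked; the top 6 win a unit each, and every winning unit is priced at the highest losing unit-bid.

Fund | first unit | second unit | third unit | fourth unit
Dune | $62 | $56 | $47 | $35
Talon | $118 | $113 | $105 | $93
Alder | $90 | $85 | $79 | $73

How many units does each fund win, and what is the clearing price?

Alder 2, Talon 4; clearing price $79

Pooled unit-bids ranked (top 6): 118 (Talon-1), 113 (Talon-2), 105 (Talon-3), 93 (Talon-4), 90 (Alder-1), 85 (Alder-2)
First bid not allocated: $79.
Allocation: Alder 2, Talon 4.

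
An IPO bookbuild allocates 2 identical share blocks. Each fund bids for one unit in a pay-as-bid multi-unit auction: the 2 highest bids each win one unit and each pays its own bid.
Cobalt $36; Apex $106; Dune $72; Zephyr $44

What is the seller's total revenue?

Total revenue: $178

Ordering the bids: 106 (Apex), 72 (Dune), 44 (Zephyr), 36 (Cobalt)
Winners (2 units): Apex, Dune.
Total revenue = 106 + 72 = $178.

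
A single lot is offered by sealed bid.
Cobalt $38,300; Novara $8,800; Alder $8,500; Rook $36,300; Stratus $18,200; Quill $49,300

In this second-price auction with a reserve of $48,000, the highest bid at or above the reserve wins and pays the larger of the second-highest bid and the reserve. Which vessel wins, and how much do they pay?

Bids in order: 49,300 (Quill) > 38,300 (Cobalt) > 36,300 (Rook) > 18,200 (Stratus) > 8,800 (Novara) > 8,500 (Alder)
Quill has the top bid at or above the reserve ($49,300).
Second-highest bid $38,300 is below the reserve $48,000, so the reserve binds → payment $48,000.

Quill pays $48,000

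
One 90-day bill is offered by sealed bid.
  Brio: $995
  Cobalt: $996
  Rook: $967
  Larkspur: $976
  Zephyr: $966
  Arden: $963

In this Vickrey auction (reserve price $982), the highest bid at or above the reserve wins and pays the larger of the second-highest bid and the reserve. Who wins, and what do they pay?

Cobalt pays $995

Rule: the highest bid at or above the reserve wins and pays the larger of the second-highest bid and the reserve.
Bids in order: 996 (Cobalt) > 995 (Brio) > 976 (Larkspur) > 967 (Rook) > 966 (Zephyr) > 963 (Arden)
Cobalt has the top bid at or above the reserve ($996).
Second-highest bid $995 exceeds the reserve $982 → payment $995.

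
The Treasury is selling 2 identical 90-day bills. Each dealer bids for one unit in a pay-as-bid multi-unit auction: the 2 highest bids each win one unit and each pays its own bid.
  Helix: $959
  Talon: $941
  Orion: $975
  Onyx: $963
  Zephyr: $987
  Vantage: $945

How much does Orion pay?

Ordering the bids: 987 (Zephyr), 975 (Orion), 963 (Onyx), 959 (Helix), …
Winners (2 units): Zephyr, Orion.
Orion wins → own bid $975.

Orion pays $975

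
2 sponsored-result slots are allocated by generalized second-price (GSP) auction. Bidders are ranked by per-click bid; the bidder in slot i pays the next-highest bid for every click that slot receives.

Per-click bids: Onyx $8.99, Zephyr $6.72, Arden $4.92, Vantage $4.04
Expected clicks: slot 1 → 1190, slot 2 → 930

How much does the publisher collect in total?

Per-click bids in order: $8.99 (Onyx) > $6.72 (Zephyr) > $4.92 (Arden) > …
Slot 1: Onyx pays $6.72 × 1190 = $7996.80
Slot 2: Zephyr pays $4.92 × 930 = $4575.60
Total = $12572.40

Total revenue: $12572.40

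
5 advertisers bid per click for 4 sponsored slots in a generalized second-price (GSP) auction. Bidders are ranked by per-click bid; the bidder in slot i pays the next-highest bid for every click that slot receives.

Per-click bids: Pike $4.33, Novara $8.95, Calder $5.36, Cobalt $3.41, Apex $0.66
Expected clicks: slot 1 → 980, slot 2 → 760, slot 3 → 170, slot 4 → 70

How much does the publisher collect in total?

Sorting advertisers: $8.95 (Novara) > $5.36 (Calder) > $4.33 (Pike) > $3.41 (Cobalt) > $0.66 (Apex)
Slot 1: Novara pays $5.36 × 980 = $5252.80
Slot 2: Calder pays $4.33 × 760 = $3290.80
Slot 3: Pike pays $3.41 × 170 = $579.70
Slot 4: Cobalt pays $0.66 × 70 = $46.20
Total = $9169.50

Total revenue: $9169.50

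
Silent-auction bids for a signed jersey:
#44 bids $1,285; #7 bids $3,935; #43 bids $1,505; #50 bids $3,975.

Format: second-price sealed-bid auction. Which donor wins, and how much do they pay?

Bids ranked: 3,975 (#50) > 3,935 (#7) > 1,505 (#43) > 1,285 (#44)
Second-price: #50 pays #7's bid of $3,935.

#50 pays $3,935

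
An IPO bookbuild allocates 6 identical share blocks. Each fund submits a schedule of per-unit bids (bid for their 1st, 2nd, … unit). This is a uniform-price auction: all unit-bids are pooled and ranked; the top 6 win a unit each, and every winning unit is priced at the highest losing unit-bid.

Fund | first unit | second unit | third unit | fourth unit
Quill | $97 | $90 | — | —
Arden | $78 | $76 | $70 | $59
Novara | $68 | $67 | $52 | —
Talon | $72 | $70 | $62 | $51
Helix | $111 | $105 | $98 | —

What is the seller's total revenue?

Merging the schedules and taking the best 6: 111 (Helix-1), 105 (Helix-2), 98 (Helix-3), 97 (Quill-1), 90 (Quill-2), 78 (Arden-1)
Highest rejected unit-bid = $76.
Allocation: Arden 1, Helix 3, Quill 2. Every unit priced at $76.
Revenue = 6 × 76 = $456.

Total revenue: $456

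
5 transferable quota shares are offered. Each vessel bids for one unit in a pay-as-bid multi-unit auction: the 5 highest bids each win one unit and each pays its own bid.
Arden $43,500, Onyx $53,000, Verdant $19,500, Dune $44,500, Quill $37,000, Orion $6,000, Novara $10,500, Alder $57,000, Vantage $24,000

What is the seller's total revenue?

Bids ranked high→low: 57,000 (Alder), 53,000 (Onyx), 44,500 (Dune), 43,500 (Arden), 37,000 (Quill), 24,000 (Vantage), 19,500 (Verdant), …
The 5 highest are Alder, Onyx, Dune, Arden, Quill.
Total revenue = 57,000 + 53,000 + 44,500 + 43,500 + 37,000 = $235,000.

Total revenue: $235,000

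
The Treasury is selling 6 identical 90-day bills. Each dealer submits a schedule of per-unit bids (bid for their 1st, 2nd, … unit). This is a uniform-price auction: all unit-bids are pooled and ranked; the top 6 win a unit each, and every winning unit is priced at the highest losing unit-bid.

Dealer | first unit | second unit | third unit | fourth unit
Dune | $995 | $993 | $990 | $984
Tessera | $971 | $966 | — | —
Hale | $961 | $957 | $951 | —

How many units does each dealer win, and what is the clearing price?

All unit-bids, highest first — top 6: 995 (Dune-1), 993 (Dune-2), 990 (Dune-3), 984 (Dune-4), 971 (Tessera-1), 966 (Tessera-2)
First bid not allocated: $961.
Allocation: Dune 4, Tessera 2.

Dune 4, Tessera 2; clearing price $961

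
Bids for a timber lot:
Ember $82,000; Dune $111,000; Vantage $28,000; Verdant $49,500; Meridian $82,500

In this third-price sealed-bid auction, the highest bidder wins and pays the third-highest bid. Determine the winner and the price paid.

Dune pays $82,000

Rule: the highest bidder wins and pays the third-highest bid.
Sorting bids: 111,000 (Dune) > 82,500 (Meridian) > 82,000 (Ember) > 49,500 (Verdant) > 28,000 (Vantage)
Dune is highest; pays the third-highest bid, $82,000.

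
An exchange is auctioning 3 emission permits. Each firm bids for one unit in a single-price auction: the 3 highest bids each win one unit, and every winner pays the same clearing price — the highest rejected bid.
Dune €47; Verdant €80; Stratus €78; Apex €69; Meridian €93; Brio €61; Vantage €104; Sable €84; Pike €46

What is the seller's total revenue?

Ordering the bids: 104 (Vantage), 93 (Meridian), 84 (Sable), 80 (Verdant), 78 (Stratus), …
Winners (3 units): Vantage, Meridian, Sable.
First losing bid is Verdant's €80, which sets the uniform price.
Total revenue = 3 × €80 = €240.

Total revenue: €240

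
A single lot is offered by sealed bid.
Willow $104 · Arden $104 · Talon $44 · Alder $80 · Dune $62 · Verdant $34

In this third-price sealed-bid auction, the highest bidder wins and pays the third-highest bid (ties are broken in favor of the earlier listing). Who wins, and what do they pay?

Willow pays $80

Rule: the highest bidder wins and pays the third-highest bid.
Sorting bids: 104 (Willow) > 104 (Arden) > 80 (Alder) > 62 (Dune) > 44 (Talon) > 34 (Verdant)
Willow and Arden tie at $104; tie-break gives it to Willow.
Willow is highest; pays the third-highest bid, $80.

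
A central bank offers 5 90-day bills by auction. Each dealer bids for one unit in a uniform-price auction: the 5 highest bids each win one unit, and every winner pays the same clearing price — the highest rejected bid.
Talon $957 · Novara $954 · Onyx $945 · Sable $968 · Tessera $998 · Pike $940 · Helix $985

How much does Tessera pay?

Ordering the bids: 998 (Tessera), 985 (Helix), 968 (Sable), 957 (Talon), 954 (Novara), 945 (Onyx), 940 (Pike)
The 5 highest are Tessera, Helix, Sable, Talon, Novara.
Highest unsuccessful bid: $945 → clearing price.
Tessera wins → pays $945.

Tessera pays $945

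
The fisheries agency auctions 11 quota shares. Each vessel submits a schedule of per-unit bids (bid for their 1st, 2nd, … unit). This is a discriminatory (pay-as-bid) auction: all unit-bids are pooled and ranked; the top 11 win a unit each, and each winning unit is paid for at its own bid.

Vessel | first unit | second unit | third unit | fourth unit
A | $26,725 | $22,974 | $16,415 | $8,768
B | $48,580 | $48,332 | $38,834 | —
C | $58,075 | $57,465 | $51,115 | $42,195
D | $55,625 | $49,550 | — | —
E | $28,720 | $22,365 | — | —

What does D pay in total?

Merging the schedules and taking the best 11: 58,075 (C-1), 57,465 (C-2), 55,625 (D-1), 51,115 (C-3), 49,550 (D-2), 48,580 (B-1), 48,332 (B-2), 42,195 (C-4), 38,834 (B-3), 28,720 (E-1), 26,725 (A-1)
Next rejected bid: $22,974 (not a price — pay-as-bid).
D's winning unit-bids: 55,625 + 49,550 = $105,175.

D pays $105,175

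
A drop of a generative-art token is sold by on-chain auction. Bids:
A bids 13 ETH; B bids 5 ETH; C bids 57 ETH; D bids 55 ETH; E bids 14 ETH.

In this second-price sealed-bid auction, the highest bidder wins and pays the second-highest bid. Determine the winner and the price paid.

C pays 55 ETH

Bids ranked: 57 (C) > 55 (D) > 14 (E) > 13 (A) > 5 (B)
C is highest; pays the second-highest bid, 55 ETH.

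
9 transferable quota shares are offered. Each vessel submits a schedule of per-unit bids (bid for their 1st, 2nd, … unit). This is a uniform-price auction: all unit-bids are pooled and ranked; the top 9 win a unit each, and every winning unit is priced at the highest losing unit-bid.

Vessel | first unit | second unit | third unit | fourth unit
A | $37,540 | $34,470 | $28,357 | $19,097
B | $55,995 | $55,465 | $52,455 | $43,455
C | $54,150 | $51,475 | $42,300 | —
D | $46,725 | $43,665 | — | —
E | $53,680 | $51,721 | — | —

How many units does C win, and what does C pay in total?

All unit-bids, highest first — top 9: 55,995 (B-1), 55,465 (B-2), 54,150 (C-1), 53,680 (E-1), 52,455 (B-3), 51,721 (E-2), 51,475 (C-2), 46,725 (D-1), 43,665 (D-2)
Highest rejected unit-bid = $43,455.
C wins 2 unit(s) at $43,455 each.

C: 2 units, pays $86,910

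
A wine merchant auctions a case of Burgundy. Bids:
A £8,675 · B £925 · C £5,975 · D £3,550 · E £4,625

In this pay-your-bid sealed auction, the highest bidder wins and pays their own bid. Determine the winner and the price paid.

A pays £8,675

Rule: the highest bidder wins and pays their own bid.
Bids in order: 8,675 (A) > 5,975 (C) > 4,625 (E) > 3,550 (D) > 925 (B)
A is highest → pays own bid, £8,675.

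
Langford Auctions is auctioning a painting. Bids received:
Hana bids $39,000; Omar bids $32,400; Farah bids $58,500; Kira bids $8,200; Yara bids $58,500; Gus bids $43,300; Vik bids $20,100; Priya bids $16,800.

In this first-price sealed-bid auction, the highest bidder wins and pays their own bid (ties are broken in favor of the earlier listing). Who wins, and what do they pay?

Bids in order: 58,500 (Farah) > 58,500 (Yara) > 43,300 (Gus) > 39,000 (Hana) > 32,400 (Omar) > 20,100 (Vik) > …
Farah and Yara tie at $58,500; tie-break gives it to Farah.
Farah has the highest bid and pays exactly that: $58,500.

Farah pays $58,500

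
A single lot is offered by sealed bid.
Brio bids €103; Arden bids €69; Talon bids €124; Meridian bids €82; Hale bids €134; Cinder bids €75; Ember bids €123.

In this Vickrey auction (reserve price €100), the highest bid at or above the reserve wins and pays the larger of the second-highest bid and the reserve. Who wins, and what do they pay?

Hale pays €124

Vickrey auction (reserve price €100): the highest bid at or above the reserve wins and pays the larger of the second-highest bid and the reserve.
Bids ranked: 134 (Hale) > 124 (Talon) > 123 (Ember) > 103 (Brio) > 82 (Meridian) > 75 (Cinder) > …
Hale has the top bid at or above the reserve (€134).
max(second-highest €124, reserve €100) = €124; the reserve does not bind.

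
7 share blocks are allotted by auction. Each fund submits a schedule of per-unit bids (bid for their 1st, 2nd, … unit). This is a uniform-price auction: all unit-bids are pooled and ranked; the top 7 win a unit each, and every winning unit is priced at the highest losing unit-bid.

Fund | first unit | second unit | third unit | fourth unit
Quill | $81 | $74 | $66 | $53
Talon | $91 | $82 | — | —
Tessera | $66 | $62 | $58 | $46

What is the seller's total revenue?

Total revenue: $406

All unit-bids, highest first — top 7: 91 (Talon-1), 82 (Talon-2), 81 (Quill-1), 74 (Quill-2), 66 (Quill-3), 66 (Tessera-1), 62 (Tessera-2)
The (k+1)-th unit-bid is $58.
Allocation: Quill 3, Talon 2, Tessera 2. Every unit priced at $58.
Revenue = 7 × 58 = $406.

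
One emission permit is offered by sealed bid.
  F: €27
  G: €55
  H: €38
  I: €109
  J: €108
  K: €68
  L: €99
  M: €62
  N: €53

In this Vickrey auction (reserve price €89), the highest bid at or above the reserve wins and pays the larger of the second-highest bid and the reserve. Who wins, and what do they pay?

I pays €108

Bids ranked: 109 (I) > 108 (J) > 99 (L) > 68 (K) > 62 (M) > 55 (G) > …
I has the top bid at or above the reserve (€109).
max(second-highest €108, reserve €89) = €108; the reserve does not bind.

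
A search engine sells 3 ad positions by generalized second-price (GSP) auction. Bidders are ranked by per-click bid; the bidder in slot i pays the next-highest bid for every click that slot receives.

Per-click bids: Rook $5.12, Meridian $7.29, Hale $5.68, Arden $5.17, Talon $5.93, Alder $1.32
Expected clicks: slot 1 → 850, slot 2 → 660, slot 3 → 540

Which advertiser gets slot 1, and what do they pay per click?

Meridian; $5.93 per click

Ranked by bid: $7.29 (Meridian) > $5.93 (Talon) > $5.68 (Hale) > $5.17 (Arden) > …
Slot 1 goes to the first-ranked bidder, Meridian, who pays the next bid down: $5.93/click.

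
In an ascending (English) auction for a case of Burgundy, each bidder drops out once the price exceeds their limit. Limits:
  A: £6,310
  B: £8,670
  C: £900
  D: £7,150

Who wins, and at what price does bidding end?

Ascending (English) auction: the price rises until one bidder remains; the winner pays the price at which the last rival dropped out.
Sorting limits: 8,670 (B) > 7,150 (D) > 6,310 (A) > 900 (C)
Once the price passes £7,150, only B is left; the hammer falls at D's limit of £7,150.

B wins at £7,150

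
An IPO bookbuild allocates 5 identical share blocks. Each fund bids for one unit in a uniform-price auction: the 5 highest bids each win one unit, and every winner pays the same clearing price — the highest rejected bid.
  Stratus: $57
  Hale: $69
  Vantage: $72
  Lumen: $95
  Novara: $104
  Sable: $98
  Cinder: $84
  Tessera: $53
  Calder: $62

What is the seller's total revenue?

Ordering the bids: 104 (Novara), 98 (Sable), 95 (Lumen), 84 (Cinder), 72 (Vantage), 69 (Hale), 62 (Calder), …
Winners (5 units): Novara, Sable, Lumen, Cinder, Vantage.
Clearing price = highest rejected bid = $69.
Total revenue = 5 × $69 = $345.

Total revenue: $345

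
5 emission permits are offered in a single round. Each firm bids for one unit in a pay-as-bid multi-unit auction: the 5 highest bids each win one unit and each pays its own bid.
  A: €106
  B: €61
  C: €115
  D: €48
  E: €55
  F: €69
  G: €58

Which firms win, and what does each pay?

Bids ranked high→low: 115 (C), 106 (A), 69 (F), 61 (B), 58 (G), 55 (E), 48 (D)
Top 5: C, A, F, B, G.
Each winner pays its own bid: C €115, A €106, F €69, B €61, G €58.

C €115, A €106, F €69, B €61, G €58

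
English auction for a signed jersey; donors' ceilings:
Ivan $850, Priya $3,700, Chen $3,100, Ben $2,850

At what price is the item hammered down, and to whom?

Priya wins at $3,100

Rule: the price rises until one bidder remains; the winner pays the price at which the last rival dropped out.
Limits in order: 3,700 (Priya) > 3,100 (Chen) > 2,850 (Ben) > 850 (Ivan)
Bidding ends when Chen exits at $3,100; Priya takes it.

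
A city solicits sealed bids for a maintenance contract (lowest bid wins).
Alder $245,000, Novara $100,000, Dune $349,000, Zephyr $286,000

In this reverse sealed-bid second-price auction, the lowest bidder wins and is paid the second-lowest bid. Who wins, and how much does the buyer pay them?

Sorting bids: 100,000 (Novara) < 245,000 (Alder) < 286,000 (Zephyr) < 349,000 (Dune)
Novara wins with the lowest bid; price is set by the runner-up at $245,000.

Novara is paid $245,000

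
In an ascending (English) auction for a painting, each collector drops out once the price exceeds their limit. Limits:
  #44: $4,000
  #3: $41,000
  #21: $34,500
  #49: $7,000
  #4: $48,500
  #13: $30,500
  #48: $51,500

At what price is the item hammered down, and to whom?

#48 wins at $48,500

Sorting limits: 51,500 (#48) > 48,500 (#4) > 41,000 (#3) > 34,500 (#21) > 30,500 (#13) > 7,000 (#49) > …
Once the price passes $48,500, only #48 is left; the hammer falls at #4's limit of $48,500.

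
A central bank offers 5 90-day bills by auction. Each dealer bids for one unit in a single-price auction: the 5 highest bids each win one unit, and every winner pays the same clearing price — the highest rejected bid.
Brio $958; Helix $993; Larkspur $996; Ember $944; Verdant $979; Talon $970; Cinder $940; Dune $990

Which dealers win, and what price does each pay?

Bids ranked high→low: 996 (Larkspur), 993 (Helix), 990 (Dune), 979 (Verdant), 970 (Talon), 958 (Brio), 944 (Ember), …
The 5 highest are Larkspur, Helix, Dune, Verdant, Talon.
First losing bid is Brio's $958, which sets the uniform price.

Larkspur, Helix, Dune, Verdant, Talon; each pays $958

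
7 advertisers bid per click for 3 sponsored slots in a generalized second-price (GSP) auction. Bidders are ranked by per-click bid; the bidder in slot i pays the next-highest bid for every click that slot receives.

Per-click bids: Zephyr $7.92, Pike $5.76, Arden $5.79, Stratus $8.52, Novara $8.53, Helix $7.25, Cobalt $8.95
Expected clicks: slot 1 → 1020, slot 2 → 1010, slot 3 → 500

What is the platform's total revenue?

Total revenue: $21265.80

Sorting advertisers: $8.95 (Cobalt) > $8.53 (Novara) > $8.52 (Stratus) > $7.92 (Zephyr) > …
Slot 1: Cobalt pays $8.53 × 1020 = $8700.60
Slot 2: Novara pays $8.52 × 1010 = $8605.20
Slot 3: Stratus pays $7.92 × 500 = $3960.00
Total = $21265.80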